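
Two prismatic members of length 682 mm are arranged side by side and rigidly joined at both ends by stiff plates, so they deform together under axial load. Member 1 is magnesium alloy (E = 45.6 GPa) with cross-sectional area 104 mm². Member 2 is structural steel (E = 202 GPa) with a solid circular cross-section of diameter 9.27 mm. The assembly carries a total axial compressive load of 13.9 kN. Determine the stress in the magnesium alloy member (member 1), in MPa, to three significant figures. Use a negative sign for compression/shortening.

-34.5 MPa

A_2 = 67.49 mm².
Equal strain + equilibrium ⇒ each member carries load in proportion to AE: A₁E₁ = 4742000 N, A₂E₂ = 13630000 N, ΣAE = 18380000 N.
σ₁ = P·E₁/ΣAE = -13900·45600/18380000 = -34.49 MPa.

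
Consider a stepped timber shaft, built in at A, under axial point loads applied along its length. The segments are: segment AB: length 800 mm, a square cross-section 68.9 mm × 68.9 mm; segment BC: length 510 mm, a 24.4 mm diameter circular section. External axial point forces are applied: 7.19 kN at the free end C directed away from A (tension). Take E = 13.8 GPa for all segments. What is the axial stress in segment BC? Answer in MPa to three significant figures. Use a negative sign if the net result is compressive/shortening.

15.4 MPa

Internal axial forces (sectioning from the free end, tension +): N_BC = 7.19 kN, N_AB = 7.19 kN.
A_BC = 467.6 mm².
σ_BC = N_BC/A_BC = 7190/467.6 = 15.38 MPa.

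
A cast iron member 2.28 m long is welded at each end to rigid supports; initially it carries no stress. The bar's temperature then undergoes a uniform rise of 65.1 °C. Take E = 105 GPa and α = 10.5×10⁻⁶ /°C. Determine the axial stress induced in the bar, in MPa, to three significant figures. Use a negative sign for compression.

-71.8 MPa

Free thermal expansion αLΔT = 10.5e-6 · 2280 · 65.1 = 1.558 mm.
The walls impose strain ε = −(1.558)/2280 = -6.8355e-04; σ = Eε = 105000 · -6.8355e-04 = -71.77 MPa.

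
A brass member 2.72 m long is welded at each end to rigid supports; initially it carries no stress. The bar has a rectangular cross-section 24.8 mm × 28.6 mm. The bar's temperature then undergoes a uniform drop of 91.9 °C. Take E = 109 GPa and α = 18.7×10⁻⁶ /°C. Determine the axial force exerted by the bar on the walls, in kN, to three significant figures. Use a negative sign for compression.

Free thermal expansion αLΔT = 18.7e-6 · 2720 · -91.9 = -4.674 mm.
The walls impose strain ε = −(-4.674)/2720 = 1.7185e-03; σ = Eε = 109000 · 1.7185e-03 = 187.3 MPa.
Wall reaction R = σ·A = 187.3·709.3 = 132900 N = 132.9 kN.

133 kN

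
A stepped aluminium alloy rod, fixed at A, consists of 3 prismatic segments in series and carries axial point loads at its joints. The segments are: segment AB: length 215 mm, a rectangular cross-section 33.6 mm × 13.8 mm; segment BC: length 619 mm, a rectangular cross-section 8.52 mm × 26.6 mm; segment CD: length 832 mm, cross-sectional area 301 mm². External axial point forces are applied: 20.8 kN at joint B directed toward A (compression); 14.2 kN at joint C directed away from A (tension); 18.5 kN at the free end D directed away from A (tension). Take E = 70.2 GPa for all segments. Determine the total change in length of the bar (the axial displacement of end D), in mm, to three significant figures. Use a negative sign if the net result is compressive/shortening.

2.08 mm

Internal axial forces (sectioning from the free end, tension +): N_CD = 18.5 kN, N_BC = 32.7 kN, N_AB = 11.9 kN.
A_AB = 463.7 mm².
A_BC = 226.6 mm².
δ_AB = 11900·215/(463.7·70200) = 0.0786 mm
δ_BC = 32700·619/(226.6·70200) = 1.272 mm
δ_CD = 18500·832/(301·70200) = 0.7284 mm
δ = Σδ_i = 2.079 mm.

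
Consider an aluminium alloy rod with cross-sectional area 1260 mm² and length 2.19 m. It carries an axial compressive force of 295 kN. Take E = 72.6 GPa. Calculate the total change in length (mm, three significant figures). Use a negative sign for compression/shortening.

δ_mech = NL/(AE) = -295000·2190/(1260·72600) = -7.063 mm.

-7.06 mm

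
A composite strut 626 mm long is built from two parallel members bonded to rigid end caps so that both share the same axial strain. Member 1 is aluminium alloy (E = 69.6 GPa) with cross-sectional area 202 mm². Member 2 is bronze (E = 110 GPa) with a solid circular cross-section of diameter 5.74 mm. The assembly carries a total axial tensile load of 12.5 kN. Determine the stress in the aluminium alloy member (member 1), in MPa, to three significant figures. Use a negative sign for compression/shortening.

51.5 MPa

A_2 = 25.88 mm².
Equal strain + equilibrium ⇒ each member carries load in proportion to AE: A₁E₁ = 14060000 N, A₂E₂ = 2846000 N, ΣAE = 16910000 N.
σ₁ = P·E₁/ΣAE = 12500·69600/16910000 = 51.46 MPa.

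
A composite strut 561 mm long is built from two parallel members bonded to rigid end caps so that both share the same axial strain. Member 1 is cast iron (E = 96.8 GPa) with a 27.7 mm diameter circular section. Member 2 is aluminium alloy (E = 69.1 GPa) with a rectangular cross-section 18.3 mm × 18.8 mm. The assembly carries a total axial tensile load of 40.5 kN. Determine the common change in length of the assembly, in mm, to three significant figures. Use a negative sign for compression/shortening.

A_1 = 602.6 mm².
A_2 = 344 mm².
Equal strain + equilibrium ⇒ each member carries load in proportion to AE: A₁E₁ = 58330000 N, A₂E₂ = 23770000 N, ΣAE = 82110000 N.
δ = PL/ΣAE = 40500·561/82110000 = 0.2767 mm.

0.277 mm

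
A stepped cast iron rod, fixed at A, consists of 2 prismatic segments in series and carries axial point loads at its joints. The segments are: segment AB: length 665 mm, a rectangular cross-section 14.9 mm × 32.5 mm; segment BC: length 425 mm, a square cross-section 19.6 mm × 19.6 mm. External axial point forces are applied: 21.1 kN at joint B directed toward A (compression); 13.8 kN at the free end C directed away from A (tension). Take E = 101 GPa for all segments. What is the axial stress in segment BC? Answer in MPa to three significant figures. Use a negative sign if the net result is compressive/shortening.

35.9 MPa

Internal axial forces (sectioning from the free end, tension +): N_BC = 13.8 kN, N_AB = -7.3 kN.
A_BC = 384.2 mm².
σ_BC = N_BC/A_BC = 13800/384.2 = 35.92 MPa.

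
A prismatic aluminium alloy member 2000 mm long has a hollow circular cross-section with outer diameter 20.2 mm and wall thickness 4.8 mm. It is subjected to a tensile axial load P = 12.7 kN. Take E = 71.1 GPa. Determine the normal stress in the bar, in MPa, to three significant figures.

54.7 MPa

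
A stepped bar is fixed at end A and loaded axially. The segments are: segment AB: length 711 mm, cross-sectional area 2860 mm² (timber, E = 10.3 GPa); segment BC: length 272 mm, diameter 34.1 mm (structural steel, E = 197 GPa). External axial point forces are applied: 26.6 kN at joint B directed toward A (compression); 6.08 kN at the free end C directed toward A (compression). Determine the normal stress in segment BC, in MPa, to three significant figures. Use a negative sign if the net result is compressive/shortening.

-6.66 MPa

Internal axial forces (sectioning from the free end, tension +): N_BC = -6.08 kN, N_AB = -32.68 kN.
A_BC = 913.3 mm².
σ_BC = N_BC/A_BC = -6080/913.3 = -6.657 MPa.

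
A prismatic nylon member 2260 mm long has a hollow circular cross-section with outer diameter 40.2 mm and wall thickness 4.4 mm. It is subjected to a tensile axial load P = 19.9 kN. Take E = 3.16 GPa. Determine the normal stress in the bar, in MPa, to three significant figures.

A = 494.9 mm².
σ = N/A = 19900/494.9 = 40.21 MPa.

40.2 MPa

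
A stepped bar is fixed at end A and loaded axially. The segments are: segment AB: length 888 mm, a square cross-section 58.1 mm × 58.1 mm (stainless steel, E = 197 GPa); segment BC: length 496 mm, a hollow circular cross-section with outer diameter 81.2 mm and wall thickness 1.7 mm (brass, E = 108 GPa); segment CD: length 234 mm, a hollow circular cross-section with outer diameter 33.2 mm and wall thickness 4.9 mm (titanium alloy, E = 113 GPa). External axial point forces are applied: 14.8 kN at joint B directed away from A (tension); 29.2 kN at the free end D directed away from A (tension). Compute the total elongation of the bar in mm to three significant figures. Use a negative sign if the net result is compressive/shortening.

0.513 mm

Internal axial forces (sectioning from the free end, tension +): N_CD = 29.2 kN, N_BC = 29.2 kN, N_AB = 44 kN.
A_AB = 3376 mm².
A_BC = 424.6 mm².
A_CD = 435.6 mm².
δ_AB = 44000·888/(3376·197000) = 0.05876 mm
δ_BC = 29200·496/(424.6·108000) = 0.3158 mm
δ_CD = 29200·234/(435.6·113000) = 0.1388 mm
δ = Σδ_i = 0.5134 mm.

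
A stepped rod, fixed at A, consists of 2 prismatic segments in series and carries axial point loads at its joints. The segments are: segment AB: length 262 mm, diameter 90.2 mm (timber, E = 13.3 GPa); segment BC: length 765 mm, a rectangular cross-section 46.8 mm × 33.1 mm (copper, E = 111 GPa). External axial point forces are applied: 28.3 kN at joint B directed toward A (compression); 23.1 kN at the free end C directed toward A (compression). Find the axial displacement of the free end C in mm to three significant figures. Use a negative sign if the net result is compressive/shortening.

Internal axial forces (sectioning from the free end, tension +): N_BC = -23.1 kN, N_AB = -51.4 kN.
A_AB = 6390 mm².
A_BC = 1549 mm².
δ_AB = -51400·262/(6390·13300) = -0.1585 mm
δ_BC = -23100·765/(1549·111000) = -0.1028 mm
δ = Σδ_i = -0.2612 mm.

-0.261 mm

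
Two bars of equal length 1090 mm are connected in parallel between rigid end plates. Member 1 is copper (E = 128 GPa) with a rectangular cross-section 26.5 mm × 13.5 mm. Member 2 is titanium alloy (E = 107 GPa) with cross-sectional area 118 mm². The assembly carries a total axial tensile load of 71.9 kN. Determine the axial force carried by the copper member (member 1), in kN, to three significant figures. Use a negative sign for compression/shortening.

56.4 kN

A_1 = 357.8 mm².
Equal strain + equilibrium ⇒ each member carries load in proportion to AE: A₁E₁ = 45790000 N, A₂E₂ = 12630000 N, ΣAE = 58420000 N.
F₁ = P·A₁E₁/ΣAE = 71900·45790000/58420000 = 56360 N.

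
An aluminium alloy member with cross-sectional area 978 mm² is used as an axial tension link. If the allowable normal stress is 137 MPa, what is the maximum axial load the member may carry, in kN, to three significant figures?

P_max = σ_allow · A = 137 · 978 = 134000 N = 134 kN.

134 kN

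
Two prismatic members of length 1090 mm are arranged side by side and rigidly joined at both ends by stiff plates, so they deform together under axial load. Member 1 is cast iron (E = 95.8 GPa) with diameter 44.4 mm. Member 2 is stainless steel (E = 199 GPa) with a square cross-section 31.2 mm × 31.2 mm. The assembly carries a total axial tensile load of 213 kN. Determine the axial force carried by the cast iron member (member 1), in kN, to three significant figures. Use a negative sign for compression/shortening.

A_1 = 1548 mm².
A_2 = 973.4 mm².
Equal strain + equilibrium ⇒ each member carries load in proportion to AE: A₁E₁ = 148300000 N, A₂E₂ = 193700000 N, ΣAE = 342000000 N.
F₁ = P·A₁E₁/ΣAE = 213000·148300000/342000000 = 92370 N.

92.4 kN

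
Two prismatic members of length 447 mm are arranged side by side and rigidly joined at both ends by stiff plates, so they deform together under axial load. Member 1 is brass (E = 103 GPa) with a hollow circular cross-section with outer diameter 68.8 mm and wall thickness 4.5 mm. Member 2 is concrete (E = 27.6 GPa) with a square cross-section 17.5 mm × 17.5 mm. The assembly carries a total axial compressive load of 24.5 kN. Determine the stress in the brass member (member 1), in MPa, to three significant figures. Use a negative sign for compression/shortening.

-24.7 MPa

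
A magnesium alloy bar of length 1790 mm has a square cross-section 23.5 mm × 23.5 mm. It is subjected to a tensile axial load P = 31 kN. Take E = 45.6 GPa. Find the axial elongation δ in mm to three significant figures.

2.20 mm

A = 552.2 mm².
δ_mech = NL/(AE) = 31000·1790/(552.2·45600) = 2.204 mm.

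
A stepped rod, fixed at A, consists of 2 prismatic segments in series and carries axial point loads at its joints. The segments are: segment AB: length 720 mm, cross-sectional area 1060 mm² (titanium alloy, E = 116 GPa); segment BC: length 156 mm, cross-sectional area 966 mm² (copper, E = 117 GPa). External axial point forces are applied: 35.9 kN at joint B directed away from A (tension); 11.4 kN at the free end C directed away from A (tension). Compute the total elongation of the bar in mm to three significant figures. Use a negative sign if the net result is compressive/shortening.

Internal axial forces (sectioning from the free end, tension +): N_BC = 11.4 kN, N_AB = 47.3 kN.
δ_AB = 47300·720/(1060·116000) = 0.277 mm
δ_BC = 11400·156/(966·117000) = 0.01573 mm
δ = Σδ_i = 0.2927 mm.

0.293 mm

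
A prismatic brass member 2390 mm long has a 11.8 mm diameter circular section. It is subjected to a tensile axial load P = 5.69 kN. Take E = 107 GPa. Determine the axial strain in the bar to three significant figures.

A = 109.4 mm².
σ = N/A = 52.03 MPa; ε = σ/E = 52.03/107000 = 4.863e-04.

4.86e-04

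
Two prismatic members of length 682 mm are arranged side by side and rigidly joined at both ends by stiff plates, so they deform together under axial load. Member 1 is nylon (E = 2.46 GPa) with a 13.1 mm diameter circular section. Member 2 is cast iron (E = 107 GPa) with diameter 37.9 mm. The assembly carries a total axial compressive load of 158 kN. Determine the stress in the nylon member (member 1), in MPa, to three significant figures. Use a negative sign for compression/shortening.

-3.21 MPa

A_1 = 134.8 mm².
A_2 = 1128 mm².
Equal strain + equilibrium ⇒ each member carries load in proportion to AE: A₁E₁ = 331600 N, A₂E₂ = 120700000 N, ΣAE = 121000000 N.
σ₁ = P·E₁/ΣAE = -158000·2460/121000000 = -3.211 MPa.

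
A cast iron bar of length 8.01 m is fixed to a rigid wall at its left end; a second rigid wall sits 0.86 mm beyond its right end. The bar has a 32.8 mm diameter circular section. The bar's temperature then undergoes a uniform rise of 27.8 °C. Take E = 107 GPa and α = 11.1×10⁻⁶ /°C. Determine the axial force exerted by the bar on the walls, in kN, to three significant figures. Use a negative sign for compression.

-18.2 kN

Free thermal expansion αLΔT = 11.1e-6 · 8010 · 27.8 = 2.472 mm.
The walls engage after the gap closes; constrained expansion = 2.472 − 0.86 = 1.612 mm.
The walls impose strain ε = −(1.612)/8010 = -2.0121e-04; σ = Eε = 107000 · -2.0121e-04 = -21.53 MPa.
Wall reaction R = σ·A = -21.53·845 = -18190 N = -18.19 kN.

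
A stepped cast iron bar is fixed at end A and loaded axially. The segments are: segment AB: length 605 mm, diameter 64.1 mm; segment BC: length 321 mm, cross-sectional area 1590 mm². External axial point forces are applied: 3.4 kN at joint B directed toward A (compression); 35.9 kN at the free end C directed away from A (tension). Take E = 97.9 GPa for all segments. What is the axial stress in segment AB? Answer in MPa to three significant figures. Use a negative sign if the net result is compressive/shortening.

Internal axial forces (sectioning from the free end, tension +): N_BC = 35.9 kN, N_AB = 32.5 kN.
A_AB = 3227 mm².
σ_AB = N_AB/A_AB = 32500/3227 = 10.07 MPa.

10.1 MPa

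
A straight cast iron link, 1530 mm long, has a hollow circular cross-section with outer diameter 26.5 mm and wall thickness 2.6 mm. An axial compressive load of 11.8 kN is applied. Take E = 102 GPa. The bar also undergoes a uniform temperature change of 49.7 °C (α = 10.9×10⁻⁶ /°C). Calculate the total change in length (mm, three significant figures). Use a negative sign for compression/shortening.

-0.0778 mm

A = 195.2 mm².
δ_mech = NL/(AE) = -11800·1530/(195.2·102000) = -0.9067 mm.
δ_thermal = αLΔT = 10.9e-6·1530·49.7 = 0.8288 mm.
δ = δ_mech + δ_thermal = -0.07783 mm.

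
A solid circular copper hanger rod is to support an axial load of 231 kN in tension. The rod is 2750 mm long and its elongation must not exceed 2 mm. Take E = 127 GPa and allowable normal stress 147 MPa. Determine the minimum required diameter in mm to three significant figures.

56.4 mm

Required area A ≥ P/σ_allow = 231000/147 = 1571 mm².
For a solid circular section, d ≥ √(4A/π) = 44.73 mm.
Elongation limit: A ≥ PL/(Eδ_allow) = 231000·2750/(127000·2) = 2501 mm² ⇒ d ≥ 56.43 mm.
The elongation limit governs.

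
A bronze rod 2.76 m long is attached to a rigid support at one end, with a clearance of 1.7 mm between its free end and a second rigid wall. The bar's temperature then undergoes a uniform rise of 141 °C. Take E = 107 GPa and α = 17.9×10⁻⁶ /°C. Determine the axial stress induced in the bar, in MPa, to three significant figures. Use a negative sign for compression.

-204 MPa

Free thermal expansion αLΔT = 17.9e-6 · 2760 · 141 = 6.966 mm.
The walls engage after the gap closes; constrained expansion = 6.966 − 1.7 = 5.266 mm.
The walls impose strain ε = −(5.266)/2760 = -1.9080e-03; σ = Eε = 107000 · -1.9080e-03 = -204.2 MPa.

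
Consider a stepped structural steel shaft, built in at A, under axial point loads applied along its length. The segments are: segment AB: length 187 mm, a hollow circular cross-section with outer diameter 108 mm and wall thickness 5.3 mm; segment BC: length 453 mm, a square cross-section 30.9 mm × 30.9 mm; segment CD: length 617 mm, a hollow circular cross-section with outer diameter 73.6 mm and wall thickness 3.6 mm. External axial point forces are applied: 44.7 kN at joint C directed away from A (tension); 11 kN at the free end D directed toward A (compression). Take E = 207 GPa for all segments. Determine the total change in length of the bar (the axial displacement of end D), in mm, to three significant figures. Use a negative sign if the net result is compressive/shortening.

Internal axial forces (sectioning from the free end, tension +): N_CD = -11 kN, N_BC = 33.7 kN, N_AB = 33.7 kN.
A_AB = 1710 mm².
A_BC = 954.8 mm².
A_CD = 791.7 mm².
δ_AB = 33700·187/(1710·207000) = 0.0178 mm
δ_BC = 33700·453/(954.8·207000) = 0.07724 mm
δ_CD = -11000·617/(791.7·207000) = -0.04141 mm
δ = Σδ_i = 0.05363 mm.

0.0536 mm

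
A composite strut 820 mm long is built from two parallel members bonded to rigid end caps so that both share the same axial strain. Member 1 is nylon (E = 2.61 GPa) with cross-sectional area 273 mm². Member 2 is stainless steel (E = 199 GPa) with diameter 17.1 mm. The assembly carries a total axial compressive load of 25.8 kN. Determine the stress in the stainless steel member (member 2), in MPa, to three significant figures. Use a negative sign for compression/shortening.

A_2 = 229.7 mm².
Equal strain + equilibrium ⇒ each member carries load in proportion to AE: A₁E₁ = 712500 N, A₂E₂ = 45700000 N, ΣAE = 46410000 N.
σ₂ = P·E₂/ΣAE = -25800·199000/46410000 = -110.6 MPa.

-111 MPa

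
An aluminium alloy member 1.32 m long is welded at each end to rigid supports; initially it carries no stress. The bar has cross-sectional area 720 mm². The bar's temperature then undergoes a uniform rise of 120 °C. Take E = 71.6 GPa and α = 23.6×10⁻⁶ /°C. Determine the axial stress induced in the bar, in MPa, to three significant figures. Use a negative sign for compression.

-203 MPa

Free thermal expansion αLΔT = 23.6e-6 · 1320 · 120 = 3.738 mm.
The walls impose strain ε = −(3.738)/1320 = -2.8320e-03; σ = Eε = 71600 · -2.8320e-03 = -202.8 MPa.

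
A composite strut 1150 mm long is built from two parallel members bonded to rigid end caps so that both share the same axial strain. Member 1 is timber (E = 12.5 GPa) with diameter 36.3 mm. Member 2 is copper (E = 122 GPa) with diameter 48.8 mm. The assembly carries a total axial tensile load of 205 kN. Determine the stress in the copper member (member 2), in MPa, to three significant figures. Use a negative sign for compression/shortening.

104 MPa

A_1 = 1035 mm².
A_2 = 1870 mm².
Equal strain + equilibrium ⇒ each member carries load in proportion to AE: A₁E₁ = 12940000 N, A₂E₂ = 228200000 N, ΣAE = 241100000 N.
σ₂ = P·E₂/ΣAE = 205000·122000/241100000 = 103.7 MPa.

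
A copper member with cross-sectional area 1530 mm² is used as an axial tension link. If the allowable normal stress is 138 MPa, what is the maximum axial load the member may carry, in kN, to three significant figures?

P_max = σ_allow · A = 138 · 1530 = 211100 N = 211.1 kN.

211 kN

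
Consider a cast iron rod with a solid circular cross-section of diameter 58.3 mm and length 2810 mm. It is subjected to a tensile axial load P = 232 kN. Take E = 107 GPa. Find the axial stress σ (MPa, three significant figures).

86.9 MPa

A = 2669 mm².
σ = N/A = 232000/2669 = 86.91 MPa.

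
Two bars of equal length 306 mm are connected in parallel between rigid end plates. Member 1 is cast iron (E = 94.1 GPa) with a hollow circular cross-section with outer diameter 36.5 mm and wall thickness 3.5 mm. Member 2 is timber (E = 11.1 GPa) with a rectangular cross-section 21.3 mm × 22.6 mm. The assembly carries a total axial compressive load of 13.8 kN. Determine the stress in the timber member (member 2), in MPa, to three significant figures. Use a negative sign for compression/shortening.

-3.88 MPa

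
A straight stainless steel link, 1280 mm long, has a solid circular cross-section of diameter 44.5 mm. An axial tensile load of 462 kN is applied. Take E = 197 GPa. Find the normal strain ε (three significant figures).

0.00151

A = 1555 mm².
σ = N/A = 297.1 MPa; ε = σ/E = 297.1/197000 = 1.508e-03.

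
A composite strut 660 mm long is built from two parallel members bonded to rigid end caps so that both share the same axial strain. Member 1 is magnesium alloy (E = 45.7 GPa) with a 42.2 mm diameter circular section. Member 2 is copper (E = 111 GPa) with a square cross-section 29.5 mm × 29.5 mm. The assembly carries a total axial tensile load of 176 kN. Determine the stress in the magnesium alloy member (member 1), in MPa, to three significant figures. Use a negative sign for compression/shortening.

50.1 MPa

A_1 = 1399 mm².
A_2 = 870.2 mm².
Equal strain + equilibrium ⇒ each member carries load in proportion to AE: A₁E₁ = 63920000 N, A₂E₂ = 96600000 N, ΣAE = 160500000 N.
σ₁ = P·E₁/ΣAE = 176000·45700/160500000 = 50.11 MPa.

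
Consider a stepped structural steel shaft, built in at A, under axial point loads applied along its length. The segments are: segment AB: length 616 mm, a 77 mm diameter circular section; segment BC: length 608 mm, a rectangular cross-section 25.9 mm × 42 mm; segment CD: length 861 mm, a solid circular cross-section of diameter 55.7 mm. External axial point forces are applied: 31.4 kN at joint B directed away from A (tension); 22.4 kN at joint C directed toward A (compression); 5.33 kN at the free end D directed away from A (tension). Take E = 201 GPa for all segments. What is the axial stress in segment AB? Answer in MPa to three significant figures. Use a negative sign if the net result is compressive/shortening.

3.08 MPa

Internal axial forces (sectioning from the free end, tension +): N_CD = 5.33 kN, N_BC = -17.07 kN, N_AB = 14.33 kN.
A_AB = 4657 mm².
σ_AB = N_AB/A_AB = 14330/4657 = 3.077 MPa.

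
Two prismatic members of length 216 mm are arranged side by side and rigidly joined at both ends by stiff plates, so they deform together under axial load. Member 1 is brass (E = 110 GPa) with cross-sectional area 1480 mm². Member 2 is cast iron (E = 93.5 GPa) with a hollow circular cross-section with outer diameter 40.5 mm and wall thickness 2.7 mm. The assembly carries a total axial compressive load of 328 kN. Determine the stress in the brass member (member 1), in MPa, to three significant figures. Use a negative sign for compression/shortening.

A_2 = 320.6 mm².
Equal strain + equilibrium ⇒ each member carries load in proportion to AE: A₁E₁ = 162800000 N, A₂E₂ = 29980000 N, ΣAE = 192800000 N.
σ₁ = P·E₁/ΣAE = -328000·110000/192800000 = -187.2 MPa.

-187 MPa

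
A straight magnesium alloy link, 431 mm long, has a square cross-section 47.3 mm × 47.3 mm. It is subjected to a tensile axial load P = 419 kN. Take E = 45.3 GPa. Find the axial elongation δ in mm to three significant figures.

1.78 mm

A = 2237 mm².
δ_mech = NL/(AE) = 419000·431/(2237·45300) = 1.782 mm.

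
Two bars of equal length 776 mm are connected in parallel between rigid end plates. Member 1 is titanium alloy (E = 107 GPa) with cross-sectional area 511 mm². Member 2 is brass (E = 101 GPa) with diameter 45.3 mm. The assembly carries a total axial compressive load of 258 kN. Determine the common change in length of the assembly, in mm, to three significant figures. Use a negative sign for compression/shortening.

-0.921 mm

A_2 = 1612 mm².
Equal strain + equilibrium ⇒ each member carries load in proportion to AE: A₁E₁ = 54680000 N, A₂E₂ = 162800000 N, ΣAE = 217500000 N.
δ = PL/ΣAE = -258000·776/217500000 = -0.9207 mm.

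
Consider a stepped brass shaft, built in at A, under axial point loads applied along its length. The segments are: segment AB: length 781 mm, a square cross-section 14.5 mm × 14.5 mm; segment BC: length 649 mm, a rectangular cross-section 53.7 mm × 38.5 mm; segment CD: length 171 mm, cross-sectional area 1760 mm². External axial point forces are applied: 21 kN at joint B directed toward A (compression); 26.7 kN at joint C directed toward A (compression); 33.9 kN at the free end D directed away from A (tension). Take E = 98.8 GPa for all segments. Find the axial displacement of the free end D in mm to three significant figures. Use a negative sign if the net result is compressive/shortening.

-0.463 mm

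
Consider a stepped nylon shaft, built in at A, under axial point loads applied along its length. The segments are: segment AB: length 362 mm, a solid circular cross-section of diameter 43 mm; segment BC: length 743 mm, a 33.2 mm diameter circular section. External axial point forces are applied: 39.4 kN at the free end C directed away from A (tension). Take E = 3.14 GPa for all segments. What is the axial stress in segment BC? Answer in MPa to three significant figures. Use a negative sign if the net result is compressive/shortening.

45.5 MPa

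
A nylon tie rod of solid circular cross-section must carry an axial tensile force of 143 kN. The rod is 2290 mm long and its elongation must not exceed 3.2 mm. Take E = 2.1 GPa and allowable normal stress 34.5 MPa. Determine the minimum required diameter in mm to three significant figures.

Required area A ≥ P/σ_allow = 143000/34.5 = 4145 mm².
For a solid circular section, d ≥ √(4A/π) = 72.65 mm.
Elongation limit: A ≥ PL/(Eδ_allow) = 143000·2290/(2100·3.2) = 48730 mm² ⇒ d ≥ 249.1 mm.
The elongation limit governs.

249 mm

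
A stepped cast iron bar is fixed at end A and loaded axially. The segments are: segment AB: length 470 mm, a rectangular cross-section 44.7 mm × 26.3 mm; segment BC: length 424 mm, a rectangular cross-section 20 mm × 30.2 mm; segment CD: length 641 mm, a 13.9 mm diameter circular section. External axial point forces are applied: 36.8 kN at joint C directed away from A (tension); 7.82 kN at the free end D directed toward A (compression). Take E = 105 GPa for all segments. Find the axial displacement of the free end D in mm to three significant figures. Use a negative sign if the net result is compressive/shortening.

-0.0105 mm

Internal axial forces (sectioning from the free end, tension +): N_CD = -7.82 kN, N_BC = 28.98 kN, N_AB = 28.98 kN.
A_AB = 1176 mm².
A_BC = 604 mm².
A_CD = 151.7 mm².
δ_AB = 28980·470/(1176·105000) = 0.1103 mm
δ_BC = 28980·424/(604·105000) = 0.1937 mm
δ_CD = -7820·641/(151.7·105000) = -0.3146 mm
δ = Σδ_i = -0.01051 mm.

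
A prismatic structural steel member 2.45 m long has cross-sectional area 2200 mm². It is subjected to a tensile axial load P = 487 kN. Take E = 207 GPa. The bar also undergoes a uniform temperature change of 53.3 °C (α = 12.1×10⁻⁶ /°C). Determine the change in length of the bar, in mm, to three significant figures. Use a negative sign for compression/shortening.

4.20 mm

δ_mech = NL/(AE) = 487000·2450/(2200·207000) = 2.62 mm.
δ_thermal = αLΔT = 12.1e-6·2450·53.3 = 1.58 mm.
δ = δ_mech + δ_thermal = 4.2 mm.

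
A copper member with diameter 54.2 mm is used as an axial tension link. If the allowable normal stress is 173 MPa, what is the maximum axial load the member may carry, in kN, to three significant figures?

399 kN

A = 2307 mm².
P_max = σ_allow · A = 173 · 2307 = 399100 N = 399.1 kN.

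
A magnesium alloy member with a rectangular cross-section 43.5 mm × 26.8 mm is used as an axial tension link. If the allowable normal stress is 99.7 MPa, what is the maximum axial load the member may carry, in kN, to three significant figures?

116 kN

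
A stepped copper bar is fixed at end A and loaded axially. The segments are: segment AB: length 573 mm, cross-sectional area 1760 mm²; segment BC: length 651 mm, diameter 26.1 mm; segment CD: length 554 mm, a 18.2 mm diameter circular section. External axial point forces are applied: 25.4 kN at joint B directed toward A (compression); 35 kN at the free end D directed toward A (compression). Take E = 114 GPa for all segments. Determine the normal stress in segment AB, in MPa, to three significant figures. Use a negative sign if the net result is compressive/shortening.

Internal axial forces (sectioning from the free end, tension +): N_CD = -35 kN, N_BC = -35 kN, N_AB = -60.4 kN.
σ_AB = N_AB/A_AB = -60400/1760 = -34.32 MPa.

-34.3 MPa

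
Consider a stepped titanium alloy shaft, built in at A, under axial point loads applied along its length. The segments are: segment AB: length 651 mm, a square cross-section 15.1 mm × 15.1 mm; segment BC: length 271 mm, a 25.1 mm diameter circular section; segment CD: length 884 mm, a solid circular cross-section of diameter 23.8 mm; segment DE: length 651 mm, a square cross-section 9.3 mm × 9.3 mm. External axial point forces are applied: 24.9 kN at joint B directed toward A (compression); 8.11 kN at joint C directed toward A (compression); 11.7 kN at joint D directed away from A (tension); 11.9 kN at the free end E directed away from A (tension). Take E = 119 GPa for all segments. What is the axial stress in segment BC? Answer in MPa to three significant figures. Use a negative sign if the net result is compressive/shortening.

Internal axial forces (sectioning from the free end, tension +): N_DE = 11.9 kN, N_CD = 23.6 kN, N_BC = 15.49 kN, N_AB = -9.41 kN.
A_BC = 494.8 mm².
σ_BC = N_BC/A_BC = 15490/494.8 = 31.31 MPa.

31.3 MPa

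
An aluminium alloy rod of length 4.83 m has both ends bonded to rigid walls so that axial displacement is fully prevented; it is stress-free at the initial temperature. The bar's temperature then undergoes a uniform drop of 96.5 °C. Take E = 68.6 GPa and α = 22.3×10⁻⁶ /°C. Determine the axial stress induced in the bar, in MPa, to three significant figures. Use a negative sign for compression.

148 MPa

Free thermal expansion αLΔT = 22.3e-6 · 4830 · -96.5 = -10.39 mm.
The walls impose strain ε = −(-10.39)/4830 = 2.1520e-03; σ = Eε = 68600 · 2.1520e-03 = 147.6 MPa.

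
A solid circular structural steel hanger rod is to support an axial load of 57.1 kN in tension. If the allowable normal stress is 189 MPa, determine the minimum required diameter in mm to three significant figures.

19.6 mm

Required area A ≥ P/σ_allow = 57100/189 = 302.1 mm².
For a solid circular section, d ≥ √(4A/π) = 19.61 mm.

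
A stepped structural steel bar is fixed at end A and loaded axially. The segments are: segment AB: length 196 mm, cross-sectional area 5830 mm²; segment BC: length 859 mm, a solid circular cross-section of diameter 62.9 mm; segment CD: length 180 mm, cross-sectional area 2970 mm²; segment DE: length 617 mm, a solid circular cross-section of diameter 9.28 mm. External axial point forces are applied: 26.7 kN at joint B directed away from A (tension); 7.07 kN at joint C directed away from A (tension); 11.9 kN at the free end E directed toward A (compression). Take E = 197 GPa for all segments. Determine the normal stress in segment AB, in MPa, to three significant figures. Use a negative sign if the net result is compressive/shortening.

Internal axial forces (sectioning from the free end, tension +): N_DE = -11.9 kN, N_CD = -11.9 kN, N_BC = -4.83 kN, N_AB = 21.87 kN.
σ_AB = N_AB/A_AB = 21870/5830 = 3.751 MPa.

3.75 MPa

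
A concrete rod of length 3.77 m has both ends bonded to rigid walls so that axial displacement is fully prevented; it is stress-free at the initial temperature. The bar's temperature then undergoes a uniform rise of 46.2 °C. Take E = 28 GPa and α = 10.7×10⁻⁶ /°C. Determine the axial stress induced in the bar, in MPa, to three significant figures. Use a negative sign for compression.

-13.8 MPa

Free thermal expansion αLΔT = 10.7e-6 · 3770 · 46.2 = 1.864 mm.
The walls impose strain ε = −(1.864)/3770 = -4.9434e-04; σ = Eε = 28000 · -4.9434e-04 = -13.84 MPa.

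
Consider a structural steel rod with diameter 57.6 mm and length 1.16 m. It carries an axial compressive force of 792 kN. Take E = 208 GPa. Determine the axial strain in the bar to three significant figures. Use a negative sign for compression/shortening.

-0.00146

A = 2606 mm².
σ = N/A = -303.9 MPa; ε = σ/E = -303.9/208000 = -1.461e-03.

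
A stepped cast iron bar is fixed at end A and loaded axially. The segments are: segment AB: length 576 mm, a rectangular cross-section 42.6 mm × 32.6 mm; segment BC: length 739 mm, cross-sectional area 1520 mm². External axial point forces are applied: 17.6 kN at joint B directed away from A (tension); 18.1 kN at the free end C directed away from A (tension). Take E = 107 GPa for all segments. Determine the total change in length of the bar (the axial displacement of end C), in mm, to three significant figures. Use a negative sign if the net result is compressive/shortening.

Internal axial forces (sectioning from the free end, tension +): N_BC = 18.1 kN, N_AB = 35.7 kN.
A_AB = 1389 mm².
δ_AB = 35700·576/(1389·107000) = 0.1384 mm
δ_BC = 18100·739/(1520·107000) = 0.08224 mm
δ = Σδ_i = 0.2206 mm.

0.221 mm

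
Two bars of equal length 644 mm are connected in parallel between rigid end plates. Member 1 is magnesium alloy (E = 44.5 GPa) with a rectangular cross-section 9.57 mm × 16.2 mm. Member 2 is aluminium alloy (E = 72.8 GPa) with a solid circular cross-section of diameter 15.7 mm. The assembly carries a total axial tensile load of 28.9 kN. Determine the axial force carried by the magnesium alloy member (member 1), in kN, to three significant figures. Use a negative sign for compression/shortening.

9.50 kN

A_1 = 155 mm².
A_2 = 193.6 mm².
Equal strain + equilibrium ⇒ each member carries load in proportion to AE: A₁E₁ = 6899000 N, A₂E₂ = 14090000 N, ΣAE = 20990000 N.
F₁ = P·A₁E₁/ΣAE = 28900·6899000/20990000 = 9498 N.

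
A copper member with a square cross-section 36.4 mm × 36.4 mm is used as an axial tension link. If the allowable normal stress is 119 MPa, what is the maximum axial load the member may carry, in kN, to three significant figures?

158 kN

A = 1325 mm².
P_max = σ_allow · A = 119 · 1325 = 157700 N = 157.7 kN.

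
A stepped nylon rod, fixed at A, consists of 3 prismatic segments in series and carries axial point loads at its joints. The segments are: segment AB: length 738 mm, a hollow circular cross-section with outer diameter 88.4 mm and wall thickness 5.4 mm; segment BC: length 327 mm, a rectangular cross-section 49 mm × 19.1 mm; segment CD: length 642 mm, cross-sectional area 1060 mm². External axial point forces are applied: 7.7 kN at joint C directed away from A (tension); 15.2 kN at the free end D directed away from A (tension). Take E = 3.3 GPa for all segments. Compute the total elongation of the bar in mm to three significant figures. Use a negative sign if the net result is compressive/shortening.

8.85 mm

Internal axial forces (sectioning from the free end, tension +): N_CD = 15.2 kN, N_BC = 22.9 kN, N_AB = 22.9 kN.
A_AB = 1408 mm².
A_BC = 935.9 mm².
δ_AB = 22900·738/(1408·3300) = 3.637 mm
δ_BC = 22900·327/(935.9·3300) = 2.425 mm
δ_CD = 15200·642/(1060·3300) = 2.79 mm
δ = Σδ_i = 8.851 mm.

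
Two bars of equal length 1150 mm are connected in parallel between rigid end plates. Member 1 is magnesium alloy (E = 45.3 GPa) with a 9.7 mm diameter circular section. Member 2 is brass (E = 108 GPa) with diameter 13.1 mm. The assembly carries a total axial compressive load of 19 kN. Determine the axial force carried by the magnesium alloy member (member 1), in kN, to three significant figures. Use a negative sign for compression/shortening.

A_1 = 73.9 mm².
A_2 = 134.8 mm².
Equal strain + equilibrium ⇒ each member carries load in proportion to AE: A₁E₁ = 3348000 N, A₂E₂ = 14560000 N, ΣAE = 17900000 N.
F₁ = P·A₁E₁/ΣAE = -19000·3348000/17900000 = -3552 N.

-3.55 kN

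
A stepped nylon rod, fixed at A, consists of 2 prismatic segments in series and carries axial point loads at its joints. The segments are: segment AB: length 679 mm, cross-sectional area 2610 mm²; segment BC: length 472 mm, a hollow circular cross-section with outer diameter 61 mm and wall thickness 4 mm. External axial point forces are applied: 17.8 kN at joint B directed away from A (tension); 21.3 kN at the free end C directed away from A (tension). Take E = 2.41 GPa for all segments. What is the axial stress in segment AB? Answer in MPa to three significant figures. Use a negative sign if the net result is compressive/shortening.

15.0 MPa

Internal axial forces (sectioning from the free end, tension +): N_BC = 21.3 kN, N_AB = 39.1 kN.
σ_AB = N_AB/A_AB = 39100/2610 = 14.98 MPa.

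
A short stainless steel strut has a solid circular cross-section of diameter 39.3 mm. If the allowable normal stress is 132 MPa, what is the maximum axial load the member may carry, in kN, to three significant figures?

A = 1213 mm².
P_max = σ_allow · A = 132 · 1213 = 160100 N = 160.1 kN.

160 kN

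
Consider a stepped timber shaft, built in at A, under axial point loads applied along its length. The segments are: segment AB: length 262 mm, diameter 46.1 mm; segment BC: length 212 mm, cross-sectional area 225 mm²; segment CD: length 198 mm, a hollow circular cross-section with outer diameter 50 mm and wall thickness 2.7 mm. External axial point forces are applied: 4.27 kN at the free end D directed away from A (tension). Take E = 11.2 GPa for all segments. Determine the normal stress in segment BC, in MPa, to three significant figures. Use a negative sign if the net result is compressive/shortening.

Internal axial forces (sectioning from the free end, tension +): N_CD = 4.27 kN, N_BC = 4.27 kN, N_AB = 4.27 kN.
σ_BC = N_BC/A_BC = 4270/225 = 18.98 MPa.

19.0 MPa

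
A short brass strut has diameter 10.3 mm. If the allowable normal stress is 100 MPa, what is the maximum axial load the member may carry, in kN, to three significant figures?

A = 83.32 mm².
P_max = σ_allow · A = 100 · 83.32 = 8332 N = 8.332 kN.

8.33 kN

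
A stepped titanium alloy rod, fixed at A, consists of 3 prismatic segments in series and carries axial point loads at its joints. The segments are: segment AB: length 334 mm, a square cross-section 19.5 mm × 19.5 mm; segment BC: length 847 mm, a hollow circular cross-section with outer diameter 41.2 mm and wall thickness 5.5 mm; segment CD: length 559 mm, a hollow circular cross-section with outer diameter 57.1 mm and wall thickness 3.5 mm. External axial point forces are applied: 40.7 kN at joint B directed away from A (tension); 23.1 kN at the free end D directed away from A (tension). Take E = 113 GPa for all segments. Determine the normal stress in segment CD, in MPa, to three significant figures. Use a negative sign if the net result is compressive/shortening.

Internal axial forces (sectioning from the free end, tension +): N_CD = 23.1 kN, N_BC = 23.1 kN, N_AB = 63.8 kN.
A_CD = 589.4 mm².
σ_CD = N_CD/A_CD = 23100/589.4 = 39.19 MPa.

39.2 MPa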